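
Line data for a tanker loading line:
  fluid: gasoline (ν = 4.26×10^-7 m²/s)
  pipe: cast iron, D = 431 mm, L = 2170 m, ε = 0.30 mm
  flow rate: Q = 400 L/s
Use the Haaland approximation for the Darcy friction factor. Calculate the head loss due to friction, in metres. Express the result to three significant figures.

h_f ≈ 35.1 m

V = 4Q/(πD²) = 4·0.400/(π·0.431²) = 2.742 m/s
Re = VD/ν = 2.742·0.431/4.26×10^-7 = 2.77×10^6 → turbulent
ε/D = 0.30/431 = 6.96×10^-4
Haaland: f = 0.01818
h_f = f(L/D)V²/(2g) = 0.01818·(2170/0.431)·2.742²/(2·9.81) = 35.06 m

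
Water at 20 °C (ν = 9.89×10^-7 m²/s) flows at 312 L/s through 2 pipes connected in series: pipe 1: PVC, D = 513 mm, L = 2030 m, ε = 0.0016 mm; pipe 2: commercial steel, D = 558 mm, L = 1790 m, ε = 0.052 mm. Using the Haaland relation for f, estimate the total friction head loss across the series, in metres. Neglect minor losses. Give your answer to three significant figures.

H ≈ 9.20 m

Pipe 1: V = 1.509 m/s, Re = 7.83×10^5, ε/D = 3.12×10^-6, f = 0.01212, h_1 = f(L/D)V²/2g = 5.570 m
Pipe 2: V = 1.276 m/s, Re = 7.20×10^5, ε/D = 9.32×10^-5, f = 0.01363, h_2 = f(L/D)V²/2g = 3.628 m
Series → Q common, losses add: H = Σh = 9.198 m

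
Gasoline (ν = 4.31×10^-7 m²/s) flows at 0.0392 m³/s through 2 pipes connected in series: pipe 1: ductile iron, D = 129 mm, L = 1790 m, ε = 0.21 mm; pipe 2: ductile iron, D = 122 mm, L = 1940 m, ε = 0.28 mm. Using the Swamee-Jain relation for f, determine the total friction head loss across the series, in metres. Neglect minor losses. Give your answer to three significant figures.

H ≈ 367 m

Pipe 1: V = 2.999 m/s, Re = 8.98×10^5, ε/D = 0.00163, f = 0.02251, h_1 = f(L/D)V²/2g = 143.2 m
Pipe 2: V = 3.353 m/s, Re = 9.49×10^5, ε/D = 0.00230, f = 0.02455, h_2 = f(L/D)V²/2g = 223.8 m
Series → Q common, losses add: H = Σh = 367.0 m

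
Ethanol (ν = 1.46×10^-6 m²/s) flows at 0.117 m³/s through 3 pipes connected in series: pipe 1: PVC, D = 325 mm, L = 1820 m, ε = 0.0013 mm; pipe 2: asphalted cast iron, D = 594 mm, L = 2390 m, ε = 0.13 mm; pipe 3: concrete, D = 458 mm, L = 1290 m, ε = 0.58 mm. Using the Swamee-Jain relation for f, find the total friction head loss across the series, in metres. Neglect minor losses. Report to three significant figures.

H ≈ 10.4 m

Pipe 1: V = 1.410 m/s, Re = 3.14×10^5, ε/D = 4.00×10^-6, f = 0.01430, h_1 = f(L/D)V²/2g = 8.119 m
Pipe 2: V = 0.4222 m/s, Re = 1.72×10^5, ε/D = 2.19×10^-4, f = 0.01761, h_2 = f(L/D)V²/2g = 0.6438 m
Pipe 3: V = 0.7102 m/s, Re = 2.23×10^5, ε/D = 0.00127, f = 0.02207, h_3 = f(L/D)V²/2g = 1.598 m
Series → Q common, losses add: H = Σh = 10.36 m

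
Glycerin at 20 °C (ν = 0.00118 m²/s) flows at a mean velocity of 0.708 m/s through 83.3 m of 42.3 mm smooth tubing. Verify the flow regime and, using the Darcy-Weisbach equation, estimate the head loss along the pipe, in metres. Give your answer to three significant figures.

h_f ≈ 127 m

Re = VD/ν = 0.708·0.04230/0.00118 = 25.4 → laminar (Re < 2300)
f = 64/Re = 2.522
h_f = f(L/D)V²/(2g) = 2.522·(83.3/0.04230)·0.708²/(2·9.81) = 126.9 m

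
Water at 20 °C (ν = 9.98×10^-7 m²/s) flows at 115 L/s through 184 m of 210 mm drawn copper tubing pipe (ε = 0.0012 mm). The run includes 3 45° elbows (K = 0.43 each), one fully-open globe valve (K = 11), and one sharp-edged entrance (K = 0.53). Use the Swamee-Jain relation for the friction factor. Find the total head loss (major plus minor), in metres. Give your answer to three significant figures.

V = 4Q/(πD²) = 3.320 m/s; V²/2g = 0.5619 m
Re = 6.99×10^5, ε/D = 5.71×10^-6 → f = 0.01246 (Swamee-Jain)
Major: h_f = f(L/D)·V²/2g = 0.01246·876.2·0.5619 = 6.132 m
Minor: ΣK = 12.8; h_m = ΣK·V²/2g = 7.203 m
Total H_L = 6.132 + 7.203 = 13.34 m

H_L ≈ 13.3 m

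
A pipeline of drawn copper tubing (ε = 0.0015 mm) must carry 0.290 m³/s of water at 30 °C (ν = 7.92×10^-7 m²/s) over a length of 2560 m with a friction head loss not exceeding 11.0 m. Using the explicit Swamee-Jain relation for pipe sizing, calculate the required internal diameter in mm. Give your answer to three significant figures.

Swamee-Jain (Type III): D = 0.66·[ε^1.25·(LQ²/(gh_f))^4.75 + ν·Q^9.4·(L/(gh_f))^5.2]^0.04
LQ²/(gh_f) = 1.995; L/(gh_f) = 23.72
Term 1 = ε^1.25·(…)^4.75 = 1.40×10^-6; Term 2 = ν·Q^9.4·(…)^5.2 = 9.91×10^-5
D = 0.66·(1.40×10^-6 + 9.91×10^-5)^0.04 = 0.4567 m = 457 mm
Check: V = 1.77 m/s, Re = 1.02×10^6, f = 0.01165, h_f = 10.4 m ≈ 11.0 m ✓

D ≈ 457 mm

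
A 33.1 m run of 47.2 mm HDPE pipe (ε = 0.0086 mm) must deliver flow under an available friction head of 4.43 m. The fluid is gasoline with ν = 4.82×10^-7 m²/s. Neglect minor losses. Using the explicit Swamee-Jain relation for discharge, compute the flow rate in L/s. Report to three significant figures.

Q ≈ 4.82 L/s

Swamee-Jain (Type II): Q = -0.965·√(gD⁵h_f/L)·ln[ε/(3.7D) + √(3.17ν²L/(gD³h_f))]
√(gD⁵h_f/L) = √(9.81·0.0472⁵·4.43/33.1) = 5.546×10^-4
ε/(3.7D) = 4.92×10^-5; √(3.17ν²L/(gD³h_f)) = 7.30×10^-5
Q = -0.965·5.546×10^-4·ln(1.223×10^-4) = 0.004822 m³/s
Check: V = 2.76 m/s, Re = 2.70×10^5, f = 0.01637, h_f = 4.44 m ≈ 4.43 m ✓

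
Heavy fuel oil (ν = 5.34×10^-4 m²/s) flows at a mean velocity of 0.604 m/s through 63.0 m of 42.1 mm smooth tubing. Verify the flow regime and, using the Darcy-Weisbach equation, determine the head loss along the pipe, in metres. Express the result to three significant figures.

h_f ≈ 37.4 m

Re = VD/ν = 0.604·0.04210/5.34×10^-4 = 47.6 → laminar (Re < 2300)
f = 64/Re = 1.344
h_f = f(L/D)V²/(2g) = 1.344·(63.0/0.04210)·0.604²/(2·9.81) = 37.40 m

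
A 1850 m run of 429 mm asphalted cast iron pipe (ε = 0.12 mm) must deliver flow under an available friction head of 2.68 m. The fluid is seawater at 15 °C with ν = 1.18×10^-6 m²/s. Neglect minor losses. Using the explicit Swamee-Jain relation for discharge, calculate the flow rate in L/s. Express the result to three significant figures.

Q ≈ 123 L/s

Swamee-Jain (Type II): Q = -0.965·√(gD⁵h_f/L)·ln[ε/(3.7D) + √(3.17ν²L/(gD³h_f))]
√(gD⁵h_f/L) = √(9.81·0.429⁵·2.68/1850) = 0.01437
ε/(3.7D) = 7.56×10^-5; √(3.17ν²L/(gD³h_f)) = 6.27×10^-5
Q = -0.965·0.01437·ln(1.383×10^-4) = 0.1232 m³/s
Check: V = 0.852 m/s, Re = 3.10×10^5, f = 0.01686, h_f = 2.69 m ≈ 2.68 m ✓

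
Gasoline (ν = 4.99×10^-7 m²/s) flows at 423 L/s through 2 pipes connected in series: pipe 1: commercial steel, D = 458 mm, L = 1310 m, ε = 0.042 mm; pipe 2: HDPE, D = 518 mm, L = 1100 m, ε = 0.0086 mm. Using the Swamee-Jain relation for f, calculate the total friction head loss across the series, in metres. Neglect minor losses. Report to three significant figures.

H ≈ 16.9 m

Pipe 1: V = 2.568 m/s, Re = 2.36×10^6, ε/D = 9.17×10^-5, f = 0.01262, h_1 = f(L/D)V²/2g = 12.12 m
Pipe 2: V = 2.007 m/s, Re = 2.08×10^6, ε/D = 1.66×10^-5, f = 0.01090, h_2 = f(L/D)V²/2g = 4.755 m
Series → Q common, losses add: H = Σh = 16.88 m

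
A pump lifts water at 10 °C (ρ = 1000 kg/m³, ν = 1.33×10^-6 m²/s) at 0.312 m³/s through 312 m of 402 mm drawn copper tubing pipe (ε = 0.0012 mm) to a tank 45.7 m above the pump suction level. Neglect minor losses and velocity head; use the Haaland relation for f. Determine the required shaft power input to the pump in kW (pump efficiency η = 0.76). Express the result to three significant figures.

P_shaft ≈ 196 kW

V = 4Q/(πD²) = 2.458 m/s; Re = 7.43×10^5; ε/D = 2.99×10^-6; f = 0.01223
h_f = f(L/D)V²/2g = 2.923 m
Total head H = z + h_f = 45.7 + 2.923 = 48.62 m
P_hyd = ρgQH = 1000·9.81·0.312·48.62 = 148.8 kW
P_shaft = P_hyd/η = 148.8/0.76 = 195.8 kW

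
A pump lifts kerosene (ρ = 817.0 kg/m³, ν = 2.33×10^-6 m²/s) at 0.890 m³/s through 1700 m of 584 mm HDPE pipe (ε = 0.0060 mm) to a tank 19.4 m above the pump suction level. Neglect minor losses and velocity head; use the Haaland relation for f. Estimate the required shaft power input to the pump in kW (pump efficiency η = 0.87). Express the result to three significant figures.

V = 4Q/(πD²) = 3.323 m/s; Re = 8.33×10^5; ε/D = 1.03×10^-5; f = 0.01211
h_f = f(L/D)V²/2g = 19.84 m
Total head H = z + h_f = 19.4 + 19.84 = 39.24 m
P_hyd = ρgQH = 817.0·9.81·0.890·39.24 = 279.9 kW
P_shaft = P_hyd/η = 279.9/0.87 = 321.8 kW

P_shaft ≈ 322 kW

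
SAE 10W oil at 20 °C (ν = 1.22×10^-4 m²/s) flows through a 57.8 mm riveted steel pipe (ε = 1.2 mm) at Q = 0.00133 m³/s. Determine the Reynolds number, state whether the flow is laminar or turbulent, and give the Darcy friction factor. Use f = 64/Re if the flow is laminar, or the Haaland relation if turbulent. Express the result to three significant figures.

V = 4Q/(πD²) = 0.5069 m/s
Re = VD/ν = 0.5069·0.0578/1.22×10^-4 = 240
Re < 2300 → laminar → f = 64/Re = 0.2665

Re ≈ 240; laminar; f = 64/Re ≈ 0.267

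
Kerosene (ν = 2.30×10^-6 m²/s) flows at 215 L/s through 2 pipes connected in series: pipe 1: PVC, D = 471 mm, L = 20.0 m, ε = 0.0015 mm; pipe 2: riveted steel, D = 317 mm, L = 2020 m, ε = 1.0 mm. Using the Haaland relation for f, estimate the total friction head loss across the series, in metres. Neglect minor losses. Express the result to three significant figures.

Pipe 1: V = 1.234 m/s, Re = 2.53×10^5, ε/D = 3.18×10^-6, f = 0.01484, h_1 = f(L/D)V²/2g = 0.04890 m
Pipe 2: V = 2.724 m/s, Re = 3.75×10^5, ε/D = 0.00315, f = 0.02690, h_2 = f(L/D)V²/2g = 64.85 m
Series → Q common, losses add: H = Σh = 64.90 m

H ≈ 64.9 m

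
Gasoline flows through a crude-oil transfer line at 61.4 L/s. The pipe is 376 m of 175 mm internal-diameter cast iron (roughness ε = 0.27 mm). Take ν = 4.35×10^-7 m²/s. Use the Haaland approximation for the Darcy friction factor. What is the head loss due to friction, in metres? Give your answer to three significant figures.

V = 4Q/(πD²) = 4·0.0614/(π·0.175²) = 2.553 m/s
Re = VD/ν = 2.553·0.175/4.35×10^-7 = 1.03×10^6 → turbulent
ε/D = 0.27/175 = 0.00154
Haaland: f = 0.02212
h_f = f(L/D)V²/(2g) = 0.02212·(376/0.175)·2.553²/(2·9.81) = 15.78 m

h_f ≈ 15.8 m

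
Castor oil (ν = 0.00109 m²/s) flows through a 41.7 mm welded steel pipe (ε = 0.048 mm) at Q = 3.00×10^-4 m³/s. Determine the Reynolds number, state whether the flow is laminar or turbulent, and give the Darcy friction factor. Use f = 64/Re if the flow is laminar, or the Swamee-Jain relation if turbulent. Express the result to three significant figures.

Re ≈ 8.40; laminar; f = 64/Re ≈ 7.62

V = 4Q/(πD²) = 0.2197 m/s
Re = VD/ν = 0.2197·0.0417/0.00109 = 8.40
Re < 2300 → laminar → f = 64/Re = 7.616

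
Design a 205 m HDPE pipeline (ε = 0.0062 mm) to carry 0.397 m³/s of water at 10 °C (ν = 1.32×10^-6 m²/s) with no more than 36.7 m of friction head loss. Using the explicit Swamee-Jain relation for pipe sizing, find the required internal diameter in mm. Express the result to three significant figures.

Swamee-Jain (Type III): D = 0.66·[ε^1.25·(LQ²/(gh_f))^4.75 + ν·Q^9.4·(L/(gh_f))^5.2]^0.04
LQ²/(gh_f) = 0.08974; L/(gh_f) = 0.5694
Term 1 = ε^1.25·(…)^4.75 = 3.29×10^-12; Term 2 = ν·Q^9.4·(…)^5.2 = 1.20×10^-11
D = 0.66·(3.29×10^-12 + 1.20×10^-11)^0.04 = 0.2437 m = 244 mm
Check: V = 8.51 m/s, Re = 1.57×10^6, f = 0.01153, h_f = 35.8 m ≈ 36.7 m ✓

D ≈ 244 mm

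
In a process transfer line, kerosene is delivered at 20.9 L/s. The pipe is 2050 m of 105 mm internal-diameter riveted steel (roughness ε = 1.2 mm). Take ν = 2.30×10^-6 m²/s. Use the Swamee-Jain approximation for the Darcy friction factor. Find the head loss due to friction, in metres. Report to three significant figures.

h_f ≈ 234 m

V = 4Q/(πD²) = 4·0.0209/(π·0.105²) = 2.414 m/s
Re = VD/ν = 2.414·0.105/2.30×10^-6 = 1.10×10^5 → turbulent
ε/D = 1.2/105 = 0.0114
Swamee-Jain: f = 0.04041
h_f = f(L/D)V²/(2g) = 0.04041·(2050/0.105)·2.414²/(2·9.81) = 234.2 m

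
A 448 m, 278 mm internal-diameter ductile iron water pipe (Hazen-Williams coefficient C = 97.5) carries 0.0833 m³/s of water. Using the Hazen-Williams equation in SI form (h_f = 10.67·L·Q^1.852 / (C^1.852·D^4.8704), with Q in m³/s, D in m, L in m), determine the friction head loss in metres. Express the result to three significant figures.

h_f = 10.67·448·0.0833^1.852 / (97.5^1.852·0.278^4.8704) = 5.065 m

h_f ≈ 5.06 m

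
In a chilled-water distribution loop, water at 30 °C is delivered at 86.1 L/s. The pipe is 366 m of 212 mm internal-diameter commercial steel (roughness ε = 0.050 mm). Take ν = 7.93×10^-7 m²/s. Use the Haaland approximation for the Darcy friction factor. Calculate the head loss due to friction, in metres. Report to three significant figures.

V = 4Q/(πD²) = 4·0.0861/(π·0.212²) = 2.439 m/s
Re = VD/ν = 2.439·0.212/7.93×10^-7 = 6.52×10^5 → turbulent
ε/D = 0.050/212 = 2.36×10^-4
Haaland: f = 0.01533
h_f = f(L/D)V²/(2g) = 0.01533·(366/0.212)·2.439²/(2·9.81) = 8.027 m

h_f ≈ 8.03 m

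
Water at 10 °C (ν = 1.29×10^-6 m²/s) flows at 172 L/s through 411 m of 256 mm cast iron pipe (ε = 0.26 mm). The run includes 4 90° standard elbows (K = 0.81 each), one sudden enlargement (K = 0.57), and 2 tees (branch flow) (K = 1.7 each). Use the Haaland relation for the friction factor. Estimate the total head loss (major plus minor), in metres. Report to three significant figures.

V = 4Q/(πD²) = 3.342 m/s; V²/2g = 0.5691 m
Re = 6.63×10^5, ε/D = 0.00102 → f = 0.02014 (Haaland)
Major: h_f = f(L/D)·V²/2g = 0.02014·1605·0.5691 = 18.40 m
Minor: ΣK = 7.21; h_m = ΣK·V²/2g = 4.103 m
Total H_L = 18.40 + 4.103 = 22.51 m

H_L ≈ 22.5 m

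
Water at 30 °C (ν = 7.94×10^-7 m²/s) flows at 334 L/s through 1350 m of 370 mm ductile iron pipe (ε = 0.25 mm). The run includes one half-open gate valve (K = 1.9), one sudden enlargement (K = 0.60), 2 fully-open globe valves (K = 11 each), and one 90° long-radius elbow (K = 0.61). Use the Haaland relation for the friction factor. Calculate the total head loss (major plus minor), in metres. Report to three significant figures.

H_L ≈ 45.0 m

V = 4Q/(πD²) = 3.106 m/s; V²/2g = 0.4918 m
Re = 1.45×10^6, ε/D = 6.76×10^-4 → f = 0.01817 (Haaland)
Major: h_f = f(L/D)·V²/2g = 0.01817·3649·0.4918 = 32.61 m
Minor: ΣK = 25.1; h_m = ΣK·V²/2g = 12.35 m
Total H_L = 32.61 + 12.35 = 44.96 m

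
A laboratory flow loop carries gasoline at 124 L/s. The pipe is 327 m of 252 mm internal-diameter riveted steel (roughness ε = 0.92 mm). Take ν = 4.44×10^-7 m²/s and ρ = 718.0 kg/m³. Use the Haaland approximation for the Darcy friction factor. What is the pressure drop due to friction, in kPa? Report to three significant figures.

Δp ≈ 80.1 kPa

V = 4Q/(πD²) = 4·0.124/(π·0.252²) = 2.486 m/s
Re = VD/ν = 2.486·0.252/4.44×10^-7 = 1.41×10^6 → turbulent
ε/D = 0.92/252 = 0.00365
Haaland: f = 0.02780
h_f = f(L/D)V²/(2g) = 0.02780·(327/0.252)·2.486²/(2·9.81) = 11.37 m
Δp = ρg·h_f = 718.0·9.81·11.37 = 80.05 kPa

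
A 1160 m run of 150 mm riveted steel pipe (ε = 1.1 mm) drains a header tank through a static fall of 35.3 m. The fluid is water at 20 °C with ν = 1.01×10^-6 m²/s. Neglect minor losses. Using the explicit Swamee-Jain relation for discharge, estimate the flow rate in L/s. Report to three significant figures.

Q ≈ 28.5 L/s

Swamee-Jain (Type II): Q = -0.965·√(gD⁵h_f/L)·ln[ε/(3.7D) + √(3.17ν²L/(gD³h_f))]
√(gD⁵h_f/L) = √(9.81·0.150⁵·35.3/1160) = 0.004761
ε/(3.7D) = 0.00198; √(3.17ν²L/(gD³h_f)) = 5.67×10^-5
Q = -0.965·0.004761·ln(0.002039) = 0.02847 m³/s
Check: V = 1.61 m/s, Re = 2.39×10^5, f = 0.03467, h_f = 35.5 m ≈ 35.3 m ✓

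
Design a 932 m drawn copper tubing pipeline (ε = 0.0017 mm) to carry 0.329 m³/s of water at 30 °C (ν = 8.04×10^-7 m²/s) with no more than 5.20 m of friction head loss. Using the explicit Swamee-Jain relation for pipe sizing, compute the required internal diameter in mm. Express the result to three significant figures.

Swamee-Jain (Type III): D = 0.66·[ε^1.25·(LQ²/(gh_f))^4.75 + ν·Q^9.4·(L/(gh_f))^5.2]^0.04
LQ²/(gh_f) = 1.978; L/(gh_f) = 18.27
Term 1 = ε^1.25·(…)^4.75 = 1.57×10^-6; Term 2 = ν·Q^9.4·(…)^5.2 = 8.47×10^-5
D = 0.66·(1.57×10^-6 + 8.47×10^-5)^0.04 = 0.4539 m = 454 mm
Check: V = 2.03 m/s, Re = 1.15×10^6, f = 0.01144, h_f = 4.95 m ≈ 5.20 m ✓

D ≈ 454 mm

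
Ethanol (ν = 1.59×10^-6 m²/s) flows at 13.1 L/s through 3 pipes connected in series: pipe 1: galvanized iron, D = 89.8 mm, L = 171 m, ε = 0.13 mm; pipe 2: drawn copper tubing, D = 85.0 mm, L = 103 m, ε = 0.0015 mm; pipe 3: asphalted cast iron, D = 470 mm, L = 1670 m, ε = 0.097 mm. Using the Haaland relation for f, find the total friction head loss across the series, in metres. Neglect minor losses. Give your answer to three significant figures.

Pipe 1: V = 2.068 m/s, Re = 1.17×10^5, ε/D = 0.00145, f = 0.02317, h_1 = f(L/D)V²/2g = 9.622 m
Pipe 2: V = 2.309 m/s, Re = 1.23×10^5, ε/D = 1.76×10^-5, f = 0.01714, h_2 = f(L/D)V²/2g = 5.643 m
Pipe 3: V = 0.07551 m/s, Re = 2.23×10^4, ε/D = 2.06×10^-4, f = 0.02543, h_3 = f(L/D)V²/2g = 0.02625 m
Series → Q common, losses add: H = Σh = 15.29 m

H ≈ 15.3 m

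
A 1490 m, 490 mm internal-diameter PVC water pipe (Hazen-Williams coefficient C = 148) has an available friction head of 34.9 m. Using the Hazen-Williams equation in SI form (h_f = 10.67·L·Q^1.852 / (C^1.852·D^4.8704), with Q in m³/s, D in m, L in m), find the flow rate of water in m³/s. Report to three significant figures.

Rearranging: Q = [h_f·C^1.852·D^4.8704 / (10.67·L)]^(1/1.852)
Q = [34.9·148^1.852·0.490^4.8704 / (10.67·1490)]^0.540 = 0.8319 m³/s

Q ≈ 0.832 m³/s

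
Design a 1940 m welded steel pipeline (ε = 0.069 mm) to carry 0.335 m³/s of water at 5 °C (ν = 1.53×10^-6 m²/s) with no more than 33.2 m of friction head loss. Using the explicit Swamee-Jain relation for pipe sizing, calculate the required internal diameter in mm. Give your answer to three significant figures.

D ≈ 386 mm

Swamee-Jain (Type III): D = 0.66·[ε^1.25·(LQ²/(gh_f))^4.75 + ν·Q^9.4·(L/(gh_f))^5.2]^0.04
LQ²/(gh_f) = 0.6685; L/(gh_f) = 5.957
Term 1 = ε^1.25·(…)^4.75 = 9.28×10^-7; Term 2 = ν·Q^9.4·(…)^5.2 = 5.62×10^-7
D = 0.66·(9.28×10^-7 + 5.62×10^-7)^0.04 = 0.3859 m = 386 mm
Check: V = 2.86 m/s, Re = 7.22×10^5, f = 0.01485, h_f = 31.2 m ≈ 33.2 m ✓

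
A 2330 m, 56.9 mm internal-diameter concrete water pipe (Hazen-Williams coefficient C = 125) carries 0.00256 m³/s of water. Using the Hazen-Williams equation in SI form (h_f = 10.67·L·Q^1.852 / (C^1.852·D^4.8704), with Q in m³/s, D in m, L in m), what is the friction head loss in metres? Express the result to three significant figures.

h_f = 10.67·2330·0.00256^1.852 / (125^1.852·0.0569^4.8704) = 59.59 m

h_f ≈ 59.6 m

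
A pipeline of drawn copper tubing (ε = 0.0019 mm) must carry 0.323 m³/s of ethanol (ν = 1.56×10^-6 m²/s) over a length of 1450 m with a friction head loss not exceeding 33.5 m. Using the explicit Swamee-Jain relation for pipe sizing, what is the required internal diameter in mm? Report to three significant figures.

D ≈ 344 mm

Swamee-Jain (Type III): D = 0.66·[ε^1.25·(LQ²/(gh_f))^4.75 + ν·Q^9.4·(L/(gh_f))^5.2]^0.04
LQ²/(gh_f) = 0.4603; L/(gh_f) = 4.412
Term 1 = ε^1.25·(…)^4.75 = 1.77×10^-9; Term 2 = ν·Q^9.4·(…)^5.2 = 8.55×10^-8
D = 0.66·(1.77×10^-9 + 8.55×10^-8)^0.04 = 0.3445 m = 344 mm
Check: V = 3.47 m/s, Re = 7.65×10^5, f = 0.01226, h_f = 31.6 m ≈ 33.5 m ✓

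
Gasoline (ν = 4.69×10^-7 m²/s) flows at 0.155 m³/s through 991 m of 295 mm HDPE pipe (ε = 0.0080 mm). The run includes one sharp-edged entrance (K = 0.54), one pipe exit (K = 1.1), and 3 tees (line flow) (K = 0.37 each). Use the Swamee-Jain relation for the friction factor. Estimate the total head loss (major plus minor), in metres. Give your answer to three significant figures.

V = 4Q/(πD²) = 2.268 m/s; V²/2g = 0.2621 m
Re = 1.43×10^6, ε/D = 2.71×10^-5 → f = 0.01171 (Swamee-Jain)
Major: h_f = f(L/D)·V²/2g = 0.01171·3359·0.2621 = 10.31 m
Minor: ΣK = 2.75; h_m = ΣK·V²/2g = 0.7208 m
Total H_L = 10.31 + 0.7208 = 11.03 m

H_L ≈ 11.0 m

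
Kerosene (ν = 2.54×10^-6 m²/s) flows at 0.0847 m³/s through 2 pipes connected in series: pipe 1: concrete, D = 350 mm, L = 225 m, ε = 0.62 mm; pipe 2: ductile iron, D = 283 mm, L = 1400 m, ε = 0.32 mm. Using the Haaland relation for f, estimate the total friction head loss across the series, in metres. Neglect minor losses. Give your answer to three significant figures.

Pipe 1: V = 0.8804 m/s, Re = 1.21×10^5, ε/D = 0.00177, f = 0.02409, h_1 = f(L/D)V²/2g = 0.6117 m
Pipe 2: V = 1.347 m/s, Re = 1.50×10^5, ε/D = 0.00113, f = 0.02176, h_2 = f(L/D)V²/2g = 9.950 m
Series → Q common, losses add: H = Σh = 10.56 m

H ≈ 10.6 m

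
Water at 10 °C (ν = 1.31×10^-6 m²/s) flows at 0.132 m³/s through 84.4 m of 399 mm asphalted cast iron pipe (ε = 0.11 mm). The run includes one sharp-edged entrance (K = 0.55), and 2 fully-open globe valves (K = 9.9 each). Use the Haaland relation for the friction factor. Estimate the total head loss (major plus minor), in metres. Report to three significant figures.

H_L ≈ 1.35 m

V = 4Q/(πD²) = 1.056 m/s; V²/2g = 0.05680 m
Re = 3.22×10^5, ε/D = 2.76×10^-4 → f = 0.01652 (Haaland)
Major: h_f = f(L/D)·V²/2g = 0.01652·211.5·0.05680 = 0.1985 m
Minor: ΣK = 20.4; h_m = ΣK·V²/2g = 1.156 m
Total H_L = 0.1985 + 1.156 = 1.354 m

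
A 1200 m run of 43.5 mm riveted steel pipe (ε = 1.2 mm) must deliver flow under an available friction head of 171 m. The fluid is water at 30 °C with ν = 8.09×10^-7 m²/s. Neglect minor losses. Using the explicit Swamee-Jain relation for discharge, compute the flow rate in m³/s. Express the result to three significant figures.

Q ≈ 0.00220 m³/s

Swamee-Jain (Type II): Q = -0.965·√(gD⁵h_f/L)·ln[ε/(3.7D) + √(3.17ν²L/(gD³h_f))]
√(gD⁵h_f/L) = √(9.81·0.0435⁵·171/1200) = 4.666×10^-4
ε/(3.7D) = 0.00746; √(3.17ν²L/(gD³h_f)) = 1.34×10^-4
Q = -0.965·4.666×10^-4·ln(0.007590) = 0.002198 m³/s
Check: V = 1.48 m/s, Re = 7.95×10^4, f = 0.05590, h_f = 172 m ≈ 171 m ✓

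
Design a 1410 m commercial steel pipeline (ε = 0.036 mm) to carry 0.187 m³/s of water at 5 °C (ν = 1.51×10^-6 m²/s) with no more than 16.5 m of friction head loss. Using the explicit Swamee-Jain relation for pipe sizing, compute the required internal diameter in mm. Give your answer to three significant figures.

Swamee-Jain (Type III): D = 0.66·[ε^1.25·(LQ²/(gh_f))^4.75 + ν·Q^9.4·(L/(gh_f))^5.2]^0.04
LQ²/(gh_f) = 0.3046; L/(gh_f) = 8.711
Term 1 = ε^1.25·(…)^4.75 = 9.84×10^-9; Term 2 = ν·Q^9.4·(…)^5.2 = 1.67×10^-8
D = 0.66·(9.84×10^-9 + 1.67×10^-8)^0.04 = 0.3285 m = 328 mm
Check: V = 2.21 m/s, Re = 4.80×10^5, f = 0.01465, h_f = 15.6 m ≈ 16.5 m ✓

D ≈ 328 mm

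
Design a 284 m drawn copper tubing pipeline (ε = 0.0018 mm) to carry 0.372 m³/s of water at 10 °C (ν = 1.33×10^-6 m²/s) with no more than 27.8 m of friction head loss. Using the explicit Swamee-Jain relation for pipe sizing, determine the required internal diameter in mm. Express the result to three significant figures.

Swamee-Jain (Type III): D = 0.66·[ε^1.25·(LQ²/(gh_f))^4.75 + ν·Q^9.4·(L/(gh_f))^5.2]^0.04
LQ²/(gh_f) = 0.1441; L/(gh_f) = 1.041
Term 1 = ε^1.25·(…)^4.75 = 6.65×10^-12; Term 2 = ν·Q^9.4·(…)^5.2 = 1.51×10^-10
D = 0.66·(6.65×10^-12 + 1.51×10^-10)^0.04 = 0.2676 m = 268 mm
Check: V = 6.62 m/s, Re = 1.33×10^6, f = 0.01127, h_f = 26.7 m ≈ 27.8 m ✓

D ≈ 268 mm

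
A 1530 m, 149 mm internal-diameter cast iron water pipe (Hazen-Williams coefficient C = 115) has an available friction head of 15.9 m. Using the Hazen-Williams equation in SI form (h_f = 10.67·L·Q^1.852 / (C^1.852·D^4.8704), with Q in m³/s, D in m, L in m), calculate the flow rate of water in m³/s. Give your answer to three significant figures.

Q ≈ 0.0182 m³/s

Rearranging: Q = [h_f·C^1.852·D^4.8704 / (10.67·L)]^(1/1.852)
Q = [15.9·115^1.852·0.149^4.8704 / (10.67·1530)]^0.540 = 0.01821 m³/s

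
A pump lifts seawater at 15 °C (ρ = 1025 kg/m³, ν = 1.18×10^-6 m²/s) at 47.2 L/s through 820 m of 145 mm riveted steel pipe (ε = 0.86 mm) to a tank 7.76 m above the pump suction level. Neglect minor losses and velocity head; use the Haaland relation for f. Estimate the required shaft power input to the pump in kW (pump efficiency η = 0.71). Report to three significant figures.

V = 4Q/(πD²) = 2.858 m/s; Re = 3.51×10^5; ε/D = 0.00593; f = 0.03229
h_f = f(L/D)V²/2g = 76.03 m
Total head H = z + h_f = 7.76 + 76.03 = 83.79 m
P_hyd = ρgQH = 1025·9.81·0.0472·83.79 = 39.77 kW
P_shaft = P_hyd/η = 39.77/0.71 = 56.01 kW

P_shaft ≈ 56.0 kW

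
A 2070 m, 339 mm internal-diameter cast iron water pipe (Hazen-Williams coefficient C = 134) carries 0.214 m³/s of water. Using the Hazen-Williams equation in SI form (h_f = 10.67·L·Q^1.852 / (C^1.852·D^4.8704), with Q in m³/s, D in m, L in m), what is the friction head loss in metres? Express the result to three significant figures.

h_f = 10.67·2070·0.214^1.852 / (134^1.852·0.339^4.8704) = 28.36 m

h_f ≈ 28.4 m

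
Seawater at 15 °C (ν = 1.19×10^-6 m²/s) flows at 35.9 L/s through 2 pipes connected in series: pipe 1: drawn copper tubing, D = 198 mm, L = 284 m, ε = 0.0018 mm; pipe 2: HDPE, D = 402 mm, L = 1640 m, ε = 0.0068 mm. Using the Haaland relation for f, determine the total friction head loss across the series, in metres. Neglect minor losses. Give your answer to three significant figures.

H ≈ 1.86 m

Pipe 1: V = 1.166 m/s, Re = 1.94×10^5, ε/D = 9.09×10^-6, f = 0.01564, h_1 = f(L/D)V²/2g = 1.555 m
Pipe 2: V = 0.2828 m/s, Re = 9.56×10^4, ε/D = 1.69×10^-5, f = 0.01806, h_2 = f(L/D)V²/2g = 0.3004 m
Series → Q common, losses add: H = Σh = 1.855 m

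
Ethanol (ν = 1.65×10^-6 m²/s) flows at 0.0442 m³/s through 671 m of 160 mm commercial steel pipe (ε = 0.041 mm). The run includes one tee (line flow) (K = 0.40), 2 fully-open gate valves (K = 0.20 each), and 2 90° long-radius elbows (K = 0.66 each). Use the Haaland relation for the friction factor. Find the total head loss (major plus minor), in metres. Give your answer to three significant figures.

H_L ≈ 18.2 m

V = 4Q/(πD²) = 2.198 m/s; V²/2g = 0.2463 m
Re = 2.13×10^5, ε/D = 2.56×10^-4 → f = 0.01711 (Haaland)
Major: h_f = f(L/D)·V²/2g = 0.01711·4194·0.2463 = 17.67 m
Minor: ΣK = 2.12; h_m = ΣK·V²/2g = 0.5222 m
Total H_L = 17.67 + 0.5222 = 18.19 m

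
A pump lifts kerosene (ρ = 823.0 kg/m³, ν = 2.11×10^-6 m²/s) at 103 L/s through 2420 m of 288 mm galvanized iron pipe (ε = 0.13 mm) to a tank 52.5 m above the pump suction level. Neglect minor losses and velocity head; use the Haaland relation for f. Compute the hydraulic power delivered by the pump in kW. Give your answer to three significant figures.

P_hyd ≈ 59.9 kW

V = 4Q/(πD²) = 1.581 m/s; Re = 2.16×10^5; ε/D = 4.51×10^-4; f = 0.01825
h_f = f(L/D)V²/2g = 19.54 m
Total head H = z + h_f = 52.5 + 19.54 = 72.04 m
P_hyd = ρgQH = 823.0·9.81·0.103·72.04 = 59.91 kW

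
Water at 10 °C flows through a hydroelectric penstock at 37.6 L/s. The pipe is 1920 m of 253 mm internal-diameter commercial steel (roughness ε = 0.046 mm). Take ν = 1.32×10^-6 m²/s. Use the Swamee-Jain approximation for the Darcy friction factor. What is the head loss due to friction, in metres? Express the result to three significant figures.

V = 4Q/(πD²) = 4·0.0376/(π·0.253²) = 0.7479 m/s
Re = VD/ν = 0.7479·0.253/1.32×10^-6 = 1.43×10^5 → turbulent
ε/D = 0.046/253 = 1.82×10^-4
Swamee-Jain: f = 0.01784
h_f = f(L/D)V²/(2g) = 0.01784·(1920/0.253)·0.7479²/(2·9.81) = 3.859 m

h_f ≈ 3.86 m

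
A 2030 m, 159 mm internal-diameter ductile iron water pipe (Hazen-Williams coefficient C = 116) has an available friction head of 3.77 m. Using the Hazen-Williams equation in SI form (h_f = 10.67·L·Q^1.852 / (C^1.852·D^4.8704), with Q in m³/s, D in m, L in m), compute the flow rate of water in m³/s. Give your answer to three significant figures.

Q ≈ 0.00860 m³/s

Rearranging: Q = [h_f·C^1.852·D^4.8704 / (10.67·L)]^(1/1.852)
Q = [3.77·116^1.852·0.159^4.8704 / (10.67·2030)]^0.540 = 0.008598 m³/s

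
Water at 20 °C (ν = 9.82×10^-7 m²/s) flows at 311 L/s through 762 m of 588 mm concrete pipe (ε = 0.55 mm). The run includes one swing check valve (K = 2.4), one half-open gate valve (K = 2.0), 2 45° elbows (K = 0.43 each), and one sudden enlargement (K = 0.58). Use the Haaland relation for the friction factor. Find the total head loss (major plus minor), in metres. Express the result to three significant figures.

V = 4Q/(πD²) = 1.145 m/s; V²/2g = 0.06685 m
Re = 6.86×10^5, ε/D = 9.35×10^-4 → f = 0.01976 (Haaland)
Major: h_f = f(L/D)·V²/2g = 0.01976·1296·0.06685 = 1.712 m
Minor: ΣK = 5.84; h_m = ΣK·V²/2g = 0.3904 m
Total H_L = 1.712 + 0.3904 = 2.103 m

H_L ≈ 2.10 m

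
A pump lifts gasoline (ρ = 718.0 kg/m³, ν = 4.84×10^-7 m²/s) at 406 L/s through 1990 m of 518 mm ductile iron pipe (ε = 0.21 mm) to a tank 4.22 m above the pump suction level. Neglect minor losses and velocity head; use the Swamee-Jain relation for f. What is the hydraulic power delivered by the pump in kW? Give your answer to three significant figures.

P_hyd ≈ 46.0 kW

V = 4Q/(πD²) = 1.927 m/s; Re = 2.06×10^6; ε/D = 4.05×10^-4; f = 0.01631
h_f = f(L/D)V²/2g = 11.85 m
Total head H = z + h_f = 4.22 + 11.85 = 16.07 m
P_hyd = ρgQH = 718.0·9.81·0.406·16.07 = 45.96 kW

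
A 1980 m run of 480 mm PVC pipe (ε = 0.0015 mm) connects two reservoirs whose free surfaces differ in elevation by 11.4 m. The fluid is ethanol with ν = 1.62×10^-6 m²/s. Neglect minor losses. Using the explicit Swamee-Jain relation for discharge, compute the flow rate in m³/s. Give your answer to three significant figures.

Swamee-Jain (Type II): Q = -0.965·√(gD⁵h_f/L)·ln[ε/(3.7D) + √(3.17ν²L/(gD³h_f))]
√(gD⁵h_f/L) = √(9.81·0.480⁵·11.4/1980) = 0.03794
ε/(3.7D) = 8.45×10^-7; √(3.17ν²L/(gD³h_f)) = 3.65×10^-5
Q = -0.965·0.03794·ln(3.734×10^-5) = 0.3732 m³/s
Check: V = 2.06 m/s, Re = 6.11×10^5, f = 0.01269, h_f = 11.4 m ≈ 11.4 m ✓

Q ≈ 0.373 m³/s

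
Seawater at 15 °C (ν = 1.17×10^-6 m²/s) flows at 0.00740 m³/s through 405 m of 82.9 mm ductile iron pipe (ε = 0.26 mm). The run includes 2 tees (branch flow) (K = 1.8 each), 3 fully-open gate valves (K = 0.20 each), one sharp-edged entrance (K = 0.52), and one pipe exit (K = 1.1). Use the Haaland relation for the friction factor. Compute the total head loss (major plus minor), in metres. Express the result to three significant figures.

V = 4Q/(πD²) = 1.371 m/s; V²/2g = 0.09580 m
Re = 9.71×10^4, ε/D = 0.00314 → f = 0.02772 (Haaland)
Major: h_f = f(L/D)·V²/2g = 0.02772·4885·0.09580 = 12.97 m
Minor: ΣK = 5.82; h_m = ΣK·V²/2g = 0.5576 m
Total H_L = 12.97 + 0.5576 = 13.53 m

H_L ≈ 13.5 m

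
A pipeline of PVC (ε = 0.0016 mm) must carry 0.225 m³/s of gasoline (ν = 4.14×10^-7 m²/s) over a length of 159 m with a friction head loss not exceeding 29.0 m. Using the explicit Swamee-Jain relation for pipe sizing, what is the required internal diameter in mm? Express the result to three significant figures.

Swamee-Jain (Type III): D = 0.66·[ε^1.25·(LQ²/(gh_f))^4.75 + ν·Q^9.4·(L/(gh_f))^5.2]^0.04
LQ²/(gh_f) = 0.02829; L/(gh_f) = 0.5589
Term 1 = ε^1.25·(…)^4.75 = 2.52×10^-15; Term 2 = ν·Q^9.4·(…)^5.2 = 1.64×10^-14
D = 0.66·(2.52×10^-15 + 1.64×10^-14)^0.04 = 0.1865 m = 186 mm
Check: V = 8.24 m/s, Re = 3.71×10^6, f = 0.009882, h_f = 29.2 m ≈ 29.0 m ✓

D ≈ 186 mm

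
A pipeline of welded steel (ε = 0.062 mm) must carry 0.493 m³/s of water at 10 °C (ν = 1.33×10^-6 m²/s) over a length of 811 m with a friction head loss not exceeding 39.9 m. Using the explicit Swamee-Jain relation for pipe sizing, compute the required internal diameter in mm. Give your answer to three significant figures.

Swamee-Jain (Type III): D = 0.66·[ε^1.25·(LQ²/(gh_f))^4.75 + ν·Q^9.4·(L/(gh_f))^5.2]^0.04
LQ²/(gh_f) = 0.5036; L/(gh_f) = 2.072
Term 1 = ε^1.25·(…)^4.75 = 2.12×10^-7; Term 2 = ν·Q^9.4·(…)^5.2 = 7.62×10^-8
D = 0.66·(2.12×10^-7 + 7.62×10^-8)^0.04 = 0.3613 m = 361 mm
Check: V = 4.81 m/s, Re = 1.31×10^6, f = 0.01423, h_f = 37.6 m ≈ 39.9 m ✓

D ≈ 361 mm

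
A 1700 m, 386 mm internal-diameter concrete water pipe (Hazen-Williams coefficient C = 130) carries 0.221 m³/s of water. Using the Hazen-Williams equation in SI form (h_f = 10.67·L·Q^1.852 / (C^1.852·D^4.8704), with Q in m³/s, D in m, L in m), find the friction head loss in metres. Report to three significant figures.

h_f = 10.67·1700·0.221^1.852 / (130^1.852·0.386^4.8704) = 13.90 m

h_f ≈ 13.9 m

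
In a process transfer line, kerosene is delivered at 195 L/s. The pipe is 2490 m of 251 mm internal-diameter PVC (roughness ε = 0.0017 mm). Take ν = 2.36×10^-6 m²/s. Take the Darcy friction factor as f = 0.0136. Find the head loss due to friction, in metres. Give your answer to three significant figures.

h_f ≈ 107 m

V = 4Q/(πD²) = 4·0.195/(π·0.251²) = 3.941 m/s
h_f = f(L/D)V²/(2g) = 0.01360·(2490/0.251)·3.941²/(2·9.81) = 106.8 m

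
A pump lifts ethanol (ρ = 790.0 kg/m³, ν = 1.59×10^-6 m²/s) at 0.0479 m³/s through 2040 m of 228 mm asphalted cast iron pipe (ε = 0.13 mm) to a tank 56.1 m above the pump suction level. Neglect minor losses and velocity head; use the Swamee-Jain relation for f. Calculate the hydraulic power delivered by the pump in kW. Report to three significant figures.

P_hyd ≈ 25.4 kW

V = 4Q/(πD²) = 1.173 m/s; Re = 1.68×10^5; ε/D = 5.70×10^-4; f = 0.01959
h_f = f(L/D)V²/2g = 12.30 m
Total head H = z + h_f = 56.1 + 12.30 = 68.40 m
P_hyd = ρgQH = 790.0·9.81·0.0479·68.40 = 25.39 kW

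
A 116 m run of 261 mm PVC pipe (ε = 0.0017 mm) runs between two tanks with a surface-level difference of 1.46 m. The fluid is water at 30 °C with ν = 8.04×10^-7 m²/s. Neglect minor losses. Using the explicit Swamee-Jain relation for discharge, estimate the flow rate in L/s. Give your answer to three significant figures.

Swamee-Jain (Type II): Q = -0.965·√(gD⁵h_f/L)·ln[ε/(3.7D) + √(3.17ν²L/(gD³h_f))]
√(gD⁵h_f/L) = √(9.81·0.261⁵·1.46/116) = 0.01223
ε/(3.7D) = 1.76×10^-6; √(3.17ν²L/(gD³h_f)) = 3.06×10^-5
Q = -0.965·0.01223·ln(3.231×10^-5) = 0.1220 m³/s
Check: V = 2.28 m/s, Re = 7.40×10^5, f = 0.01235, h_f = 1.46 m ≈ 1.46 m ✓

Q ≈ 122 L/s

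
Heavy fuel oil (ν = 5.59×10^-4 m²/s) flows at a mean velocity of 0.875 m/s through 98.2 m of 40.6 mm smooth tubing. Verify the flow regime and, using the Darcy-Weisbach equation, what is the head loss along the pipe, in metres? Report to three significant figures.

h_f ≈ 95.1 m

Re = VD/ν = 0.875·0.04060/5.59×10^-4 = 63.6 → laminar (Re < 2300)
f = 64/Re = 1.007
h_f = f(L/D)V²/(2g) = 1.007·(98.2/0.04060)·0.875²/(2·9.81) = 95.05 m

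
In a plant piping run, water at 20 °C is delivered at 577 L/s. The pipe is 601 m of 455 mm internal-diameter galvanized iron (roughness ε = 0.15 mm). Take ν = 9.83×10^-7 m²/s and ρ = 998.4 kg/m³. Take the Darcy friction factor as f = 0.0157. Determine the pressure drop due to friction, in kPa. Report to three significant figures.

V = 4Q/(πD²) = 4·0.577/(π·0.455²) = 3.549 m/s
h_f = f(L/D)V²/(2g) = 0.01570·(601/0.455)·3.549²/(2·9.81) = 13.31 m
Δp = ρg·h_f = 998.4·9.81·13.31 = 130.4 kPa

Δp ≈ 130 kPa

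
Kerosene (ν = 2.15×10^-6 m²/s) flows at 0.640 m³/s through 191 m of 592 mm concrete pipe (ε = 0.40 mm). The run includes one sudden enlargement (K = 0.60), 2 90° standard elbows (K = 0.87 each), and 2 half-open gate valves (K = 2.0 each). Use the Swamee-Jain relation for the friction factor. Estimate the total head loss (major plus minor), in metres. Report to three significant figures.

H_L ≈ 3.40 m

V = 4Q/(πD²) = 2.325 m/s; V²/2g = 0.2755 m
Re = 6.40×10^5, ε/D = 6.76×10^-4 → f = 0.01862 (Swamee-Jain)
Major: h_f = f(L/D)·V²/2g = 0.01862·322.6·0.2755 = 1.655 m
Minor: ΣK = 6.34; h_m = ΣK·V²/2g = 1.747 m
Total H_L = 1.655 + 1.747 = 3.402 m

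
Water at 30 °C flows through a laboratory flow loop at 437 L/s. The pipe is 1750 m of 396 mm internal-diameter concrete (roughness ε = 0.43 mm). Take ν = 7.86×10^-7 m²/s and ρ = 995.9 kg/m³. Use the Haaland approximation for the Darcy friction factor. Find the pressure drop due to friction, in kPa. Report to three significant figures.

Δp ≈ 560 kPa

V = 4Q/(πD²) = 4·0.437/(π·0.396²) = 3.548 m/s
Re = VD/ν = 3.548·0.396/7.86×10^-7 = 1.79×10^6 → turbulent
ε/D = 0.43/396 = 0.00109
Haaland: f = 0.02022
h_f = f(L/D)V²/(2g) = 0.02022·(1750/0.396)·3.548²/(2·9.81) = 57.33 m
Δp = ρg·h_f = 995.9·9.81·57.33 = 560.1 kPa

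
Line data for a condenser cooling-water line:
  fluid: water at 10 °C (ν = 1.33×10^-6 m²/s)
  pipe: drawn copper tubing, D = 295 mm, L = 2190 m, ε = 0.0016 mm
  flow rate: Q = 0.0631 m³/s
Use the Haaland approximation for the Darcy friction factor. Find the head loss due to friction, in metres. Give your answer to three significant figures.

V = 4Q/(πD²) = 4·0.0631/(π·0.295²) = 0.9232 m/s
Re = VD/ν = 0.9232·0.295/1.33×10^-6 = 2.05×10^5 → turbulent
ε/D = 0.0016/295 = 5.42×10^-6
Haaland: f = 0.01546
h_f = f(L/D)V²/(2g) = 0.01546·(2190/0.295)·0.9232²/(2·9.81) = 4.986 m

h_f ≈ 4.99 m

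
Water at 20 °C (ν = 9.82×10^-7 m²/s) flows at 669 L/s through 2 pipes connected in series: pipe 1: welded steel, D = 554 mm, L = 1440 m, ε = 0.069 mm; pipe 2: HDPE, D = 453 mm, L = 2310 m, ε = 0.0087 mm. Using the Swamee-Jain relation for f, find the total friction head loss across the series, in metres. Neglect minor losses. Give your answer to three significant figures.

Pipe 1: V = 2.775 m/s, Re = 1.57×10^6, ε/D = 1.25×10^-4, f = 0.01346, h_1 = f(L/D)V²/2g = 13.73 m
Pipe 2: V = 4.151 m/s, Re = 1.91×10^6, ε/D = 1.92×10^-5, f = 0.01110, h_2 = f(L/D)V²/2g = 49.69 m
Series → Q common, losses add: H = Σh = 63.42 m

H ≈ 63.4 m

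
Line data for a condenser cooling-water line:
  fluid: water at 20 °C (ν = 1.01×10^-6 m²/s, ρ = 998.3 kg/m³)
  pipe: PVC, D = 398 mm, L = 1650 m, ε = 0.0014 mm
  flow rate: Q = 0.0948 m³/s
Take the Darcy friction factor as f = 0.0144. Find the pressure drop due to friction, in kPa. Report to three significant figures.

V = 4Q/(πD²) = 4·0.0948/(π·0.398²) = 0.7620 m/s
h_f = f(L/D)V²/(2g) = 0.01440·(1650/0.398)·0.7620²/(2·9.81) = 1.767 m
Δp = ρg·h_f = 998.3·9.81·1.767 = 17.30 kPa

Δp ≈ 17.3 kPa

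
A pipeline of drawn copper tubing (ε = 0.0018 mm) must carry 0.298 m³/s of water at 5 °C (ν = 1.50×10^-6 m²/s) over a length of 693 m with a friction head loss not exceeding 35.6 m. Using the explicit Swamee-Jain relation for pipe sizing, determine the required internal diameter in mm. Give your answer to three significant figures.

Swamee-Jain (Type III): D = 0.66·[ε^1.25·(LQ²/(gh_f))^4.75 + ν·Q^9.4·(L/(gh_f))^5.2]^0.04
LQ²/(gh_f) = 0.1762; L/(gh_f) = 1.984
Term 1 = ε^1.25·(…)^4.75 = 1.73×10^-11; Term 2 = ν·Q^9.4·(…)^5.2 = 6.04×10^-10
D = 0.66·(1.73×10^-11 + 6.04×10^-10)^0.04 = 0.2827 m = 283 mm
Check: V = 4.75 m/s, Re = 8.95×10^5, f = 0.01198, h_f = 33.7 m ≈ 35.6 m ✓

D ≈ 283 mm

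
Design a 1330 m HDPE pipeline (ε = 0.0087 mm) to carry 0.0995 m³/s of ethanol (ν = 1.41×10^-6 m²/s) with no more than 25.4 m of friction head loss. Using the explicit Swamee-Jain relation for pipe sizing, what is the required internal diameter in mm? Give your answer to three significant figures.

D ≈ 230 mm

Swamee-Jain (Type III): D = 0.66·[ε^1.25·(LQ²/(gh_f))^4.75 + ν·Q^9.4·(L/(gh_f))^5.2]^0.04
LQ²/(gh_f) = 0.05284; L/(gh_f) = 5.338
Term 1 = ε^1.25·(…)^4.75 = 4.06×10^-13; Term 2 = ν·Q^9.4·(…)^5.2 = 3.24×10^-12
D = 0.66·(4.06×10^-13 + 3.24×10^-12)^0.04 = 0.2302 m = 230 mm
Check: V = 2.39 m/s, Re = 3.90×10^5, f = 0.01419, h_f = 23.9 m ≈ 25.4 m ✓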